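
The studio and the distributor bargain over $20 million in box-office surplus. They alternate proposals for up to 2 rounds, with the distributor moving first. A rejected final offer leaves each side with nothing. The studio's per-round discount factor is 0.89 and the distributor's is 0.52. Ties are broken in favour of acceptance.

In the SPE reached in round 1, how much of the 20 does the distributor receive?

2.2

Round 2 (the studio proposes): the distributor will accept anything ≥ 0, so the studio offers 0 and keeps 20.
Round 1 (the distributor proposes): the studio can get 20 next round, worth 0.89 × 20 = 17.8 now, so the distributor offers 17.8, keeping 2.2.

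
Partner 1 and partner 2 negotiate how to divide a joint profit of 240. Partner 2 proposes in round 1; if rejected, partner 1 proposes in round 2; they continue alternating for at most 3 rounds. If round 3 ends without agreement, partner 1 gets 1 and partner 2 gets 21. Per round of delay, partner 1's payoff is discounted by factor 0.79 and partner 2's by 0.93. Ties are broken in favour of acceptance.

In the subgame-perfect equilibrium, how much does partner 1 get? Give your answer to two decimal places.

14.01

Solve by backward induction from round 3.
Round 3 (partner 2 proposes): partner 1 gets 1 if talks fail, so partner 2 offers 1 and keeps 239.
Round 2 (partner 1 proposes): partner 2 can get 239 next round, worth 0.93 × 239 = 222.27 now; partner 1 offers that and keeps 17.73.
Round 1 (partner 2 proposes): partner 1 can get 17.73 next round, worth 0.79 × 17.73 = 14.0067 now. Partner 2 offers 14.0067 and keeps 240 − 14.0067 = 225.9933.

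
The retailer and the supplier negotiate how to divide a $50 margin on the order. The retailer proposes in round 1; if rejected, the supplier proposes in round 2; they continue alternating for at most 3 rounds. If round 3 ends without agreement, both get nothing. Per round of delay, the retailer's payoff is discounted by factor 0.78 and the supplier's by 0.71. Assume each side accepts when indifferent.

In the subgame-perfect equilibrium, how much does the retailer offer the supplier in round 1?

By backward induction:
Round 3 (the retailer proposes): rejection yields 0 for the supplier; the retailer offers 0 and keeps 50.
Round 2 (the supplier proposes): the retailer can get 50 next round, worth 0.78 × 50 = 39 now. The supplier offers 39 and keeps 50 − 39 = 11.
Round 1 (the retailer proposes): the supplier can get 11 next round, worth 0.71 × 11 = 7.81 now, so the retailer offers 7.81, keeping 42.19.

7.81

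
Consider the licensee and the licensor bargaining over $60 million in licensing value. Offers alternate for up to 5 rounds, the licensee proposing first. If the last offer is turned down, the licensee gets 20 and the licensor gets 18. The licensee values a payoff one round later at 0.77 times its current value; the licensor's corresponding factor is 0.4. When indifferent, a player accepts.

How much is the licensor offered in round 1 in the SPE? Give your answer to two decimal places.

8.93

Round 5 (the licensee proposes): the licensor gets 18 if talks fail, so the licensee offers 18 and keeps 42.
Round 4 (the licensor proposes): the licensee can get 42 next round, worth 0.77 × 42 = 32.34 now; the licensor offers that and keeps 27.66.
Round 3 (the licensee proposes): the licensor can get 27.66 next round, worth 0.4 × 27.66 = 11.064 now; the licensee offers that and keeps 48.936.
Round 2 (the licensor proposes): the licensee can get 48.936 next round, worth 0.77 × 48.936 = 37.68072 now. The licensor offers 37.68072 and keeps 60 − 37.68072 = 22.31928.
Round 1 (the licensee proposes): the licensor can get 22.31928 next round, worth 0.4 × 22.31928 = 8.927712 now. The licensee offers 8.927712 and keeps 60 − 8.927712 = 51.072288.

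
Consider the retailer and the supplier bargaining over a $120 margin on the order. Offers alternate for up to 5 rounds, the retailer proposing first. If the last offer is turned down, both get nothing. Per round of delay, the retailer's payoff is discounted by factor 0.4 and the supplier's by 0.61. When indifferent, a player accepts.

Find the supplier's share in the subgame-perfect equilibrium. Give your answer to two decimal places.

54.64

Round 5 (the retailer proposes): the supplier will accept anything ≥ 0, so the retailer offers 0 and keeps 120.
Round 4 (the supplier proposes): the retailer can get 120 next round, worth 0.4 × 120 = 48 now; the supplier offers that and keeps 72.
Round 3 (the retailer proposes): the supplier can get 72 next round, worth 0.61 × 72 = 43.92 now; the retailer offers that and keeps 76.08.
Round 2 (the supplier proposes): the retailer can get 76.08 next round, worth 0.4 × 76.08 = 30.432 now. The supplier offers 30.432 and keeps 120 − 30.432 = 89.568.
Round 1 (the retailer proposes): the supplier can get 89.568 next round, worth 0.61 × 89.568 = 54.63648 now; the retailer offers that and keeps 65.36352.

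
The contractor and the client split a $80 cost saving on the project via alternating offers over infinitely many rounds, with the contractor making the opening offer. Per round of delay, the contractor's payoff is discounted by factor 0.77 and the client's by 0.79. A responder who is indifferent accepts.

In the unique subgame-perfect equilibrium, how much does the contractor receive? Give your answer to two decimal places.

42.89

In a stationary SPE each proposer offers the other exactly their discounted continuation value.
If the contractor keeps x when proposing and the client keeps y when proposing, then x = 80 − 0.79y and y = 80 − 0.77x.
Solving: x = 80(1 − 0.79) / (1 − 0.77·0.79) = 16.8 / 0.3917 ≈ 42.8900.
The client gets 80 − 42.8900 ≈ 37.1100.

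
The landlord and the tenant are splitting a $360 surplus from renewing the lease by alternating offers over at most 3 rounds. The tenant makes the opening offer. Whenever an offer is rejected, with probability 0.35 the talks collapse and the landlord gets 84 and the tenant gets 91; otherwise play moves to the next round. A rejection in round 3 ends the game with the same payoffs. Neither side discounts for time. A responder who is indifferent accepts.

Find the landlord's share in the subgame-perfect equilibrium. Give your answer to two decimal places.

By backward induction:
Round 3 (the tenant proposes): the landlord gets 84 if talks fail, so the tenant offers 84 and keeps 276.
Round 2 (the landlord proposes): rejecting gives the tenant an expected 0.65 × 276 + 0.35 × 91 = 211.25. The landlord offers 211.25 and keeps 360 − 211.25 = 148.75.
Round 1 (the tenant proposes): rejecting gives the landlord an expected 0.65 × 148.75 + 0.35 × 84 = 126.0875, so the tenant offers 126.0875, keeping 233.9125.

126.09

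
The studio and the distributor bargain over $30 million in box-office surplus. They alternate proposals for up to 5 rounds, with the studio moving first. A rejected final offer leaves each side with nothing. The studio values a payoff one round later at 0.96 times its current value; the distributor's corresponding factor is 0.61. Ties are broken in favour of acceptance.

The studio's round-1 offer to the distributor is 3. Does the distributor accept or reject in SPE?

Work out the distributor's continuation value if the offer is rejected.
Round 5 (the studio proposes): the distributor will accept anything ≥ 0, so the studio offers 0 and keeps 30.
Round 4 (the distributor proposes): the studio can get 30 next round, worth 0.96 × 30 = 28.8 now. The distributor offers 28.8 and keeps 30 − 28.8 = 1.2.
Round 3 (the studio proposes): the distributor can get 1.2 next round, worth 0.61 × 1.2 = 0.732 now, so the studio offers 0.732, keeping 29.268.
Round 2 (the distributor proposes): the studio can get 29.268 next round, worth 0.96 × 29.268 = 28.09728 now. The distributor offers 28.09728 and keeps 30 − 28.09728 = 1.90272.
So by rejecting in round 1, the distributor gets 1.90272 next round, worth 0.61 × 1.90272 = 1.1606592 now.
Offer 3 ≥ 1.1606592, so the distributor accepts.

Accept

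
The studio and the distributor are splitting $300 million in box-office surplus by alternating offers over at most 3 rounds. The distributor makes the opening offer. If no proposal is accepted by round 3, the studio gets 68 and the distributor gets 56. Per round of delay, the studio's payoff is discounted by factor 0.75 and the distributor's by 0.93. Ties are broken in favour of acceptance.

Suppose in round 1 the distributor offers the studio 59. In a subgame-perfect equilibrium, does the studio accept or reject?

Reject

Round 3 (the distributor proposes): the studio gets 68 if talks fail, so the distributor offers 68 and keeps 232.
Round 2 (the studio proposes): the distributor can get 232 next round, worth 0.93 × 232 = 215.76 now; the studio offers that and keeps 84.24.
So by rejecting in round 1, the studio gets 84.24 next round, worth 0.75 × 84.24 = 63.18 now.
Offer 59 < 63.18, so the studio rejects.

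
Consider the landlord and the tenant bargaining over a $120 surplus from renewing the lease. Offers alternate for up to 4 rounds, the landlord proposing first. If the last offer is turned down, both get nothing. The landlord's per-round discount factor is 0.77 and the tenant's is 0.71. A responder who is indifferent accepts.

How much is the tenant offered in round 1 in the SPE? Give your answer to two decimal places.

Round 4 (the tenant proposes): rejection yields 0 for the landlord; the tenant offers 0 and keeps 120.
Round 3 (the landlord proposes): the tenant can get 120 next round, worth 0.71 × 120 = 85.2 now, so the landlord offers 85.2, keeping 34.8.
Round 2 (the tenant proposes): the landlord can get 34.8 next round, worth 0.77 × 34.8 = 26.796 now, so the tenant offers 26.796, keeping 93.204.
Round 1 (the landlord proposes): the tenant can get 93.204 next round, worth 0.71 × 93.204 = 66.17484 now; the landlord offers that and keeps 53.82516.

66.17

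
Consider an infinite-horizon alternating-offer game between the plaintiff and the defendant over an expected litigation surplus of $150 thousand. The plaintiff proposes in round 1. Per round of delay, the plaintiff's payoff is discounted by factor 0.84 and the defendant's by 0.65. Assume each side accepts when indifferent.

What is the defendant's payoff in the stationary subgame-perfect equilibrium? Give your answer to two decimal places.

34.36

In a stationary SPE each proposer offers the other exactly their discounted continuation value.
If the plaintiff keeps x when proposing and the defendant keeps y when proposing, then x = 150 − 0.65y and y = 150 − 0.84x.
Solving: x = 150(1 − 0.65) / (1 − 0.84·0.65) = 52.5 / 0.454 ≈ 115.6388.
The defendant gets 150 − 115.6388 ≈ 34.3612.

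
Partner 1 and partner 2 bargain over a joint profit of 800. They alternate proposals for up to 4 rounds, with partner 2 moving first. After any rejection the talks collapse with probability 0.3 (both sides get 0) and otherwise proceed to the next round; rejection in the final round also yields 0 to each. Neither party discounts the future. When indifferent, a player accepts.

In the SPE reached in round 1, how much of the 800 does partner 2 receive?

Round 4 (partner 1 proposes): partner 2 will accept anything ≥ 0, so partner 1 offers 0 and keeps 800.
Round 3 (partner 2 proposes): rejecting gives partner 1 an expected 0.7 × 800 = 560; partner 2 offers that and keeps 240.
Round 2 (partner 1 proposes): rejecting gives partner 2 an expected 0.7 × 240 = 168, so partner 1 offers 168, keeping 632.
Round 1 (partner 2 proposes): rejecting gives partner 1 an expected 0.7 × 632 = 442.4; partner 2 offers that and keeps 357.6.

357.6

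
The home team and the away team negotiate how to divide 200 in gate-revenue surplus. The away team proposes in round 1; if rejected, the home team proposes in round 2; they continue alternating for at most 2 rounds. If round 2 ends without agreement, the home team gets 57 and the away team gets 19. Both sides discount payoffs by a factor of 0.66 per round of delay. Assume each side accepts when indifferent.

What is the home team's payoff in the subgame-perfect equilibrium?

119.46

Round 2 (the home team proposes): the away team gets 19 if talks fail, so the home team offers 19 and keeps 181.
Round 1 (the away team proposes): the home team can get 181 next round, worth 0.66 × 181 = 119.46 now; the away team offers that and keeps 80.54.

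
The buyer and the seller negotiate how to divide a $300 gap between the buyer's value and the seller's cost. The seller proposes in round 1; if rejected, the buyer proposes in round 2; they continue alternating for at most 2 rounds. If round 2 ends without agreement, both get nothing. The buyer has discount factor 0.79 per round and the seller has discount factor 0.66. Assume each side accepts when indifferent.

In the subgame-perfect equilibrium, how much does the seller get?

63

Round 2 (the buyer proposes): the seller will accept anything ≥ 0, so the buyer offers 0 and keeps 300.
Round 1 (the seller proposes): the buyer can get 300 next round, worth 0.79 × 300 = 237 now. The seller offers 237 and keeps 300 − 237 = 63.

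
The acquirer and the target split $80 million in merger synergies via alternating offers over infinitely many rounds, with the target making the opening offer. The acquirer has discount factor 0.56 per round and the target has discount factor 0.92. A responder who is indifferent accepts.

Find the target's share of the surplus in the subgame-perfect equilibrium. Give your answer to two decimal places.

In a stationary SPE each proposer offers the other exactly their discounted continuation value.
If the target keeps x when proposing and the acquirer keeps y when proposing, then x = 80 − 0.56y and y = 80 − 0.92x.
Solving: x = 80(1 − 0.56) / (1 − 0.92·0.56) = 35.2 / 0.4848 ≈ 72.6073.
The acquirer gets 80 − 72.6073 ≈ 7.3927.

72.61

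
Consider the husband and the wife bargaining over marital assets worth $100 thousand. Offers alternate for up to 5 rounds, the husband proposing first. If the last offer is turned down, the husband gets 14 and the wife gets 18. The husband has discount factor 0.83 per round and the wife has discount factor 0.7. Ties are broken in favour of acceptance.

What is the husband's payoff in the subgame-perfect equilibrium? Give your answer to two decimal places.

75.11

Round 5 (the husband proposes): the wife gets 18 if talks fail, so the husband offers 18 and keeps 82.
Round 4 (the wife proposes): the husband can get 82 next round, worth 0.83 × 82 = 68.06 now. The wife offers 68.06 and keeps 100 − 68.06 = 31.94.
Round 3 (the husband proposes): the wife can get 31.94 next round, worth 0.7 × 31.94 = 22.358 now. The husband offers 22.358 and keeps 100 − 22.358 = 77.642.
Round 2 (the wife proposes): the husband can get 77.642 next round, worth 0.83 × 77.642 = 64.44286 now. The wife offers 64.44286 and keeps 100 − 64.44286 = 35.55714.
Round 1 (the husband proposes): the wife can get 35.55714 next round, worth 0.7 × 35.55714 = 24.889998 now, so the husband offers 24.889998, keeping 75.110002.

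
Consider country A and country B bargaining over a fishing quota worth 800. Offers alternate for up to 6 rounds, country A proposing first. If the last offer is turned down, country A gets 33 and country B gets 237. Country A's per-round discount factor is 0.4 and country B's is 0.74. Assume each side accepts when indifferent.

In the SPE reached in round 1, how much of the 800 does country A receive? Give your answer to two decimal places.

289.93

Round 6 (country B proposes): country A gets 33 if talks fail, so country B offers 33 and keeps 767.
Round 5 (country A proposes): country B can get 767 next round, worth 0.74 × 767 = 567.58 now. Country A offers 567.58 and keeps 800 − 567.58 = 232.42.
Round 4 (country B proposes): country A can get 232.42 next round, worth 0.4 × 232.42 = 92.968 now. Country B offers 92.968 and keeps 800 − 92.968 = 707.032.
Round 3 (country A proposes): country B can get 707.032 next round, worth 0.74 × 707.032 = 523.20368 now, so country A offers 523.20368, keeping 276.79632.
Round 2 (country B proposes): country A can get 276.79632 next round, worth 0.4 × 276.79632 = 110.718528 now; country B offers that and keeps 689.281472.
Round 1 (country A proposes): country B can get 689.281472 next round, worth 0.74 × 689.281472 = 510.06828928 now; country A offers that and keeps 289.93171072.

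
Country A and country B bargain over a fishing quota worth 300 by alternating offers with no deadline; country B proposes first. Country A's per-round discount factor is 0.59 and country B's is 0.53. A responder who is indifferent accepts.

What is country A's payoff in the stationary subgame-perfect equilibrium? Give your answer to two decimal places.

121.04

When country B proposes, country A accepts any offer worth at least 0.59 times what country A would get by proposing next round; and vice versa.
This gives x = 300 − 0.59y and y = 300 − 0.53x, where x and y are each side's share when it proposes.
Hence (1 − 0.59·0.53)x = 300(1 − 0.59), i.e. 0.6873·x = 123.
x ≈ 178.9612; country A's share is 300 − x ≈ 121.0388.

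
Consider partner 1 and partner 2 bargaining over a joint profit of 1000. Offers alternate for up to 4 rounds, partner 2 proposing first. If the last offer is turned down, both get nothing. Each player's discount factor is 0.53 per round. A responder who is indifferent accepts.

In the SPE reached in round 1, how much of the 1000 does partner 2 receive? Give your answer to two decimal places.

By backward induction:
Round 4 (partner 1 proposes): partner 2 will accept anything ≥ 0, so partner 1 offers 0 and keeps 1000.
Round 3 (partner 2 proposes): partner 1 can get 1000 next round, worth 0.53 × 1000 = 530 now, so partner 2 offers 530, keeping 470.
Round 2 (partner 1 proposes): partner 2 can get 470 next round, worth 0.53 × 470 = 249.1 now; partner 1 offers that and keeps 750.9.
Round 1 (partner 2 proposes): partner 1 can get 750.9 next round, worth 0.53 × 750.9 = 397.977 now, so partner 2 offers 397.977, keeping 602.023.

602.02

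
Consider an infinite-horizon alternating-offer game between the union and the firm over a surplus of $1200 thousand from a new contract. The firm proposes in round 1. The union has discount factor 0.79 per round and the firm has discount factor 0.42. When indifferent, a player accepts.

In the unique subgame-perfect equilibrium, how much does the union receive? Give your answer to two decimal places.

When the firm proposes, the union accepts any offer worth at least 0.79 times what the union would get by proposing next round; and vice versa.
This gives x = 1200 − 0.79y and y = 1200 − 0.42x, where x and y are each side's share when it proposes.
Hence (1 − 0.79·0.42)x = 1200(1 − 0.79), i.e. 0.6682·x = 252.
x ≈ 377.1326; the union's share is 1200 − x ≈ 822.8674.

822.87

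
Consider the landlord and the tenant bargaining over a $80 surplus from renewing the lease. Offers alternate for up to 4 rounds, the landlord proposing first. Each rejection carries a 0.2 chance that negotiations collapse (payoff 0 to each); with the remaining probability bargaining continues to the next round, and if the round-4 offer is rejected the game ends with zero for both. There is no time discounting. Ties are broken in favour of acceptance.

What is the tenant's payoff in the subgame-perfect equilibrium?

53.76

By backward induction:
Round 4 (the tenant proposes): rejection yields 0 for the landlord; the tenant offers 0 and keeps 80.
Round 3 (the landlord proposes): rejecting gives the tenant an expected 0.8 × 80 = 64, so the landlord offers 64, keeping 16.
Round 2 (the tenant proposes): rejecting gives the landlord an expected 0.8 × 16 = 12.8. The tenant offers 12.8 and keeps 80 − 12.8 = 67.2.
Round 1 (the landlord proposes): rejecting gives the tenant an expected 0.8 × 67.2 = 53.76, so the landlord offers 53.76, keeping 26.24.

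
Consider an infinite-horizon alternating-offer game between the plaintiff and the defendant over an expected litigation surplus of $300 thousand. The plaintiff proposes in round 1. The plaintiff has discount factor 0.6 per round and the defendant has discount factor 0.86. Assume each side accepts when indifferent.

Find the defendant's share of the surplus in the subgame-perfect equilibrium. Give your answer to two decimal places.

Let x be the plaintiff's share when the plaintiff proposes and y be the defendant's share when the defendant proposes.
The defendant accepts iff offered ≥ 0.86·y, so x = 300 − 0.86y. Symmetrically y = 300 − 0.6x.
Substituting: x = 300 − 0.86(300 − 0.6x), giving x(1 − 0.6·0.86) = 300(1 − 0.86).
So x = 300 × 0.14 / 0.484 ≈ 86.7769, and the defendant receives 300 − x ≈ 213.2231.

213.22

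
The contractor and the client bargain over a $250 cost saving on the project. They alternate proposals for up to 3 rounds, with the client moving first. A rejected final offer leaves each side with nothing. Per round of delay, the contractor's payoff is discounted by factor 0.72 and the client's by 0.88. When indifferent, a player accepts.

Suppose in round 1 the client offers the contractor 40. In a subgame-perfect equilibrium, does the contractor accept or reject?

Work out the contractor's continuation value if the offer is rejected.
Round 3 (the client proposes): the contractor will accept anything ≥ 0, so the client offers 0 and keeps 250.
Round 2 (the contractor proposes): the client can get 250 next round, worth 0.88 × 250 = 220 now, so the contractor offers 220, keeping 30.
So by rejecting in round 1, the contractor gets 30 next round, worth 0.72 × 30 = 21.6 now.
Offer 40 ≥ 21.6, so the contractor accepts.

Accept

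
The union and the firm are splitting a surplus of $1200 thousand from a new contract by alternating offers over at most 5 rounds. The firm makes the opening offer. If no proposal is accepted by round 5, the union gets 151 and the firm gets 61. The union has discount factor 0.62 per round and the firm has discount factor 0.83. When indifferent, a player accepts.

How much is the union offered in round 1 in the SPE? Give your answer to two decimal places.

Round 5 (the firm proposes): the union gets 151 if talks fail, so the firm offers 151 and keeps 1049.
Round 4 (the union proposes): the firm can get 1049 next round, worth 0.83 × 1049 = 870.67 now; the union offers that and keeps 329.33.
Round 3 (the firm proposes): the union can get 329.33 next round, worth 0.62 × 329.33 = 204.1846 now. The firm offers 204.1846 and keeps 1200 − 204.1846 = 995.8154.
Round 2 (the union proposes): the firm can get 995.8154 next round, worth 0.83 × 995.8154 = 826.526782 now. The union offers 826.526782 and keeps 1200 − 826.526782 = 373.473218.
Round 1 (the firm proposes): the union can get 373.473218 next round, worth 0.62 × 373.473218 = 231.55339516 now, so the firm offers 231.55339516, keeping 968.44660484.

231.55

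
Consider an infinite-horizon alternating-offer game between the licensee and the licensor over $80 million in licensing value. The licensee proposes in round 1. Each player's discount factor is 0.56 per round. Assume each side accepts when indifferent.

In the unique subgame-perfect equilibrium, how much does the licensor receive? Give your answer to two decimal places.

Let x be the licensee's share when the licensee proposes and y be the licensor's share when the licensor proposes.
The licensor accepts iff offered ≥ 0.56·y, so x = 80 − 0.56y. Symmetrically y = 80 − 0.56x.
Substituting: x = 80 − 0.56(80 − 0.56x), giving x(1 − 0.56·0.56) = 80(1 − 0.56).
So x = 80 × 0.44 / 0.6864 ≈ 51.2821, and the licensor receives 80 − x ≈ 28.7179.

28.72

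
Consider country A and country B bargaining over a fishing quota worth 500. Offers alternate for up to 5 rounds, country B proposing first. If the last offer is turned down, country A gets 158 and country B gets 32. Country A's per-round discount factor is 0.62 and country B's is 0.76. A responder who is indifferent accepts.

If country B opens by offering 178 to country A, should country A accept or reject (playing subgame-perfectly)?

Accept

Round 5 (country B proposes): country A gets 158 if talks fail, so country B offers 158 and keeps 342.
Round 4 (country A proposes): country B can get 342 next round, worth 0.76 × 342 = 259.92 now, so country A offers 259.92, keeping 240.08.
Round 3 (country B proposes): country A can get 240.08 next round, worth 0.62 × 240.08 = 148.8496 now, so country B offers 148.8496, keeping 351.1504.
Round 2 (country A proposes): country B can get 351.1504 next round, worth 0.76 × 351.1504 = 266.874304 now; country A offers that and keeps 233.125696.
So by rejecting in round 1, country A gets 233.125696 next round, worth 0.62 × 233.125696 = 144.53793152 now.
Offer 178 ≥ 144.53793152, so country A accepts.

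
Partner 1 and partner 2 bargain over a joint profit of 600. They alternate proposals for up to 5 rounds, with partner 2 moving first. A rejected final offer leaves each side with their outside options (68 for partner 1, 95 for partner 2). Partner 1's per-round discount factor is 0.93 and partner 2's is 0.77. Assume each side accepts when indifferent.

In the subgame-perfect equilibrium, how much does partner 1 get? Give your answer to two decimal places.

By backward induction:
Round 5 (partner 2 proposes): partner 1 gets 68 if talks fail, so partner 2 offers 68 and keeps 532.
Round 4 (partner 1 proposes): partner 2 can get 532 next round, worth 0.77 × 532 = 409.64 now; partner 1 offers that and keeps 190.36.
Round 3 (partner 2 proposes): partner 1 can get 190.36 next round, worth 0.93 × 190.36 = 177.0348 now. Partner 2 offers 177.0348 and keeps 600 − 177.0348 = 422.9652.
Round 2 (partner 1 proposes): partner 2 can get 422.9652 next round, worth 0.77 × 422.9652 = 325.683204 now. Partner 1 offers 325.683204 and keeps 600 − 325.683204 = 274.316796.
Round 1 (partner 2 proposes): partner 1 can get 274.316796 next round, worth 0.93 × 274.316796 = 255.11462028 now; partner 2 offers that and keeps 344.88537972.

255.11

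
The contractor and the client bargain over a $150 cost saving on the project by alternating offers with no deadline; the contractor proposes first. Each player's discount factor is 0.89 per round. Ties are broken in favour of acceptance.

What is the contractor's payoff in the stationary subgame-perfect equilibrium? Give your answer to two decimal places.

Let x be the contractor's share when the contractor proposes and y be the client's share when the client proposes.
The client accepts iff offered ≥ 0.89·y, so x = 150 − 0.89y. Symmetrically y = 150 − 0.89x.
Substituting: x = 150 − 0.89(150 − 0.89x), giving x(1 − 0.89·0.89) = 150(1 − 0.89).
So x = 150 × 0.11 / 0.2079 ≈ 79.3651, and the client receives 150 − x ≈ 70.6349.

79.37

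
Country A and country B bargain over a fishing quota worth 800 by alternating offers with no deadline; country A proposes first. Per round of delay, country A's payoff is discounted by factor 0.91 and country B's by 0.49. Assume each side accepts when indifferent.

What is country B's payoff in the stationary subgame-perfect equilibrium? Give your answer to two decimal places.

63.67

Let x be country A's share when country A proposes and y be country B's share when country B proposes.
Country B accepts iff offered ≥ 0.49·y, so x = 800 − 0.49y. Symmetrically y = 800 − 0.91x.
Substituting: x = 800 − 0.49(800 − 0.91x), giving x(1 − 0.91·0.49) = 800(1 − 0.49).
So x = 800 × 0.51 / 0.5541 ≈ 736.3292, and country B receives 800 − x ≈ 63.6708.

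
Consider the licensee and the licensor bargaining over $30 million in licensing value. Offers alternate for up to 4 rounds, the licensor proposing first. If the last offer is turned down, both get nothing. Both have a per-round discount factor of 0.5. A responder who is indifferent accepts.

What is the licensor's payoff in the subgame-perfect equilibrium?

Round 4 (the licensee proposes): rejection yields 0 for the licensor; the licensee offers 0 and keeps 30.
Round 3 (the licensor proposes): the licensee can get 30 next round, worth 0.5 × 30 = 15 now. The licensor offers 15 and keeps 30 − 15 = 15.
Round 2 (the licensee proposes): the licensor can get 15 next round, worth 0.5 × 15 = 7.5 now, so the licensee offers 7.5, keeping 22.5.
Round 1 (the licensor proposes): the licensee can get 22.5 next round, worth 0.5 × 22.5 = 11.25 now; the licensor offers that and keeps 18.75.

18.75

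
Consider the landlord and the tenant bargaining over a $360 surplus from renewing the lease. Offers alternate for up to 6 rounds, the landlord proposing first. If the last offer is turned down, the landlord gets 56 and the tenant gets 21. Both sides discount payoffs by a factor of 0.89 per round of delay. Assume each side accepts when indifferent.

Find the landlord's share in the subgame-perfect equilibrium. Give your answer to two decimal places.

127.08

Round 6 (the tenant proposes): the landlord gets 56 if talks fail, so the tenant offers 56 and keeps 304.
Round 5 (the landlord proposes): the tenant can get 304 next round, worth 0.89 × 304 = 270.56 now. The landlord offers 270.56 and keeps 360 − 270.56 = 89.44.
Round 4 (the tenant proposes): the landlord can get 89.44 next round, worth 0.89 × 89.44 = 79.6016 now; the tenant offers that and keeps 280.3984.
Round 3 (the landlord proposes): the tenant can get 280.3984 next round, worth 0.89 × 280.3984 = 249.554576 now; the landlord offers that and keeps 110.445424.
Round 2 (the tenant proposes): the landlord can get 110.445424 next round, worth 0.89 × 110.445424 = 98.29642736 now, so the tenant offers 98.29642736, keeping 261.70357264.
Round 1 (the landlord proposes): the tenant can get 261.70357264 next round, worth 0.89 × 261.70357264 = 232.9161796496 now; the landlord offers that and keeps 127.0838203504.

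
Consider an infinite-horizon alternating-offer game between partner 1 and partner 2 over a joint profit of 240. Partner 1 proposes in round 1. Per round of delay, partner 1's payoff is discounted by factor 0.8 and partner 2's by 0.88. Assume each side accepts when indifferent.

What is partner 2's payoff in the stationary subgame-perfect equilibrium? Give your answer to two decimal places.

Let x be partner 1's share when partner 1 proposes and y be partner 2's share when partner 2 proposes.
Partner 2 accepts iff offered ≥ 0.88·y, so x = 240 − 0.88y. Symmetrically y = 240 − 0.8x.
Substituting: x = 240 − 0.88(240 − 0.8x), giving x(1 − 0.8·0.88) = 240(1 − 0.88).
So x = 240 × 0.12 / 0.296 ≈ 97.2973, and partner 2 receives 240 − x ≈ 142.7027.

142.70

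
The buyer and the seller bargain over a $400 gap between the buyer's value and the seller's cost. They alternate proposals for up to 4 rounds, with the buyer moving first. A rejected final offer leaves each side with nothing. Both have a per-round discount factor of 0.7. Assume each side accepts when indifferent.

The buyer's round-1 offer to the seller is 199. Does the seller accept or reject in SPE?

Reject

Work out the seller's continuation value if the offer is rejected.
Round 4 (the seller proposes): the buyer will accept anything ≥ 0, so the seller offers 0 and keeps 400.
Round 3 (the buyer proposes): the seller can get 400 next round, worth 0.7 × 400 = 280 now, so the buyer offers 280, keeping 120.
Round 2 (the seller proposes): the buyer can get 120 next round, worth 0.7 × 120 = 84 now. The seller offers 84 and keeps 400 − 84 = 316.
So by rejecting in round 1, the seller gets 316 next round, worth 0.7 × 316 = 221.2 now.
Offer 199 < 221.2, so the seller rejects.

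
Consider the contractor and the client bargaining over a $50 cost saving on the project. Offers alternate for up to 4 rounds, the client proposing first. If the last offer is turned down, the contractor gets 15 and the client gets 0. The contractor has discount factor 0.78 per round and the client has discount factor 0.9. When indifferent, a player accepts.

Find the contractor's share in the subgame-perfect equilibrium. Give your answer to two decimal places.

31.28

Round 4 (the contractor proposes): rejection yields 0 for the client; the contractor offers 0 and keeps 50.
Round 3 (the client proposes): the contractor can get 50 next round, worth 0.78 × 50 = 39 now. The client offers 39 and keeps 50 − 39 = 11.
Round 2 (the contractor proposes): the client can get 11 next round, worth 0.9 × 11 = 9.9 now, so the contractor offers 9.9, keeping 40.1.
Round 1 (the client proposes): the contractor can get 40.1 next round, worth 0.78 × 40.1 = 31.278 now, so the client offers 31.278, keeping 18.722.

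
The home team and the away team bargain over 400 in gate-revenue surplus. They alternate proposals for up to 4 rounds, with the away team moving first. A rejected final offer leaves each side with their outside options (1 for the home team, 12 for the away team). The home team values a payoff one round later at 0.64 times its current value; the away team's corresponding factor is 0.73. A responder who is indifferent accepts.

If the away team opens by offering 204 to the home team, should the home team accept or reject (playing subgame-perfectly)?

Accept

Work out the home team's continuation value if the offer is rejected.
Round 4 (the home team proposes): the away team gets 12 if talks fail, so the home team offers 12 and keeps 388.
Round 3 (the away team proposes): the home team can get 388 next round, worth 0.64 × 388 = 248.32 now, so the away team offers 248.32, keeping 151.68.
Round 2 (the home team proposes): the away team can get 151.68 next round, worth 0.73 × 151.68 = 110.7264 now, so the home team offers 110.7264, keeping 289.2736.
So by rejecting in round 1, the home team gets 289.2736 next round, worth 0.64 × 289.2736 = 185.135104 now.
Offer 204 ≥ 185.135104, so the home team accepts.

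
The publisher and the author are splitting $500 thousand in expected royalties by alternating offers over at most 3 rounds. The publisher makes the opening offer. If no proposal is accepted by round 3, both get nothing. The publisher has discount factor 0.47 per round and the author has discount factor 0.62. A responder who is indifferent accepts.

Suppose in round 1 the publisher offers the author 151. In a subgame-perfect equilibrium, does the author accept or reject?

Work out the author's continuation value if the offer is rejected.
Round 3 (the publisher proposes): rejection yields 0 for the author; the publisher offers 0 and keeps 500.
Round 2 (the author proposes): the publisher can get 500 next round, worth 0.47 × 500 = 235 now, so the author offers 235, keeping 265.
So by rejecting in round 1, the author gets 265 next round, worth 0.62 × 265 = 164.3 now.
Offer 151 < 164.3, so the author rejects.

Reject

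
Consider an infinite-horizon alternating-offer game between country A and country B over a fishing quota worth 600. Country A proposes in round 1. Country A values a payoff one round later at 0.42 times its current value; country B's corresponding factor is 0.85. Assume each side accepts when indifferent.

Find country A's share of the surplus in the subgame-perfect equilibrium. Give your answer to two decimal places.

139.97

Let x be country A's share when country A proposes and y be country B's share when country B proposes.
Country B accepts iff offered ≥ 0.85·y, so x = 600 − 0.85y. Symmetrically y = 600 − 0.42x.
Substituting: x = 600 − 0.85(600 − 0.42x), giving x(1 − 0.42·0.85) = 600(1 − 0.85).
So x = 600 × 0.15 / 0.643 ≈ 139.9689, and country B receives 600 − x ≈ 460.0311.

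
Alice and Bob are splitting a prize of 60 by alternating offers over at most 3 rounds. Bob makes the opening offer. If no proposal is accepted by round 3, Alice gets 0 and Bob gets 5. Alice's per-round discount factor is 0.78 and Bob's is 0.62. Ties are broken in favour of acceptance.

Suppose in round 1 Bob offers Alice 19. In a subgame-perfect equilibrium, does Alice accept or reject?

Round 3 (Bob proposes): rejection yields 0 for Alice; Bob offers 0 and keeps 60.
Round 2 (Alice proposes): Bob can get 60 next round, worth 0.62 × 60 = 37.2 now. Alice offers 37.2 and keeps 60 − 37.2 = 22.8.
So by rejecting in round 1, Alice gets 22.8 next round, worth 0.78 × 22.8 = 17.784 now.
Offer 19 ≥ 17.784, so Alice accepts.

Accept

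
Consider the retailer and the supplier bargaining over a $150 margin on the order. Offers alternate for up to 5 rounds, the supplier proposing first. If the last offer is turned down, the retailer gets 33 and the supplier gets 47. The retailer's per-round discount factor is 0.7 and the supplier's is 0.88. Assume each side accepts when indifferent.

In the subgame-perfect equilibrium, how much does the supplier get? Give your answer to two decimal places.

By backward induction:
Round 5 (the supplier proposes): the retailer gets 33 if talks fail, so the supplier offers 33 and keeps 117.
Round 4 (the retailer proposes): the supplier can get 117 next round, worth 0.88 × 117 = 102.96 now, so the retailer offers 102.96, keeping 47.04.
Round 3 (the supplier proposes): the retailer can get 47.04 next round, worth 0.7 × 47.04 = 32.928 now; the supplier offers that and keeps 117.072.
Round 2 (the retailer proposes): the supplier can get 117.072 next round, worth 0.88 × 117.072 = 103.02336 now, so the retailer offers 103.02336, keeping 46.97664.
Round 1 (the supplier proposes): the retailer can get 46.97664 next round, worth 0.7 × 46.97664 = 32.883648 now, so the supplier offers 32.883648, keeping 117.116352.

117.12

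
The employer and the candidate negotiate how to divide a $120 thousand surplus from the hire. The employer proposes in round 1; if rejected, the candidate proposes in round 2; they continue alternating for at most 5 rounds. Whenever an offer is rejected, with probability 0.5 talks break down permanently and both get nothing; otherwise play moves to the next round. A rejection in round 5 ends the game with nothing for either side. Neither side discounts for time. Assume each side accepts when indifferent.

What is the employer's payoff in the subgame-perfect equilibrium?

By backward induction:
Round 5 (the employer proposes): rejection yields 0 for the candidate; the employer offers 0 and keeps 120.
Round 4 (the candidate proposes): rejecting gives the employer an expected 0.5 × 120 = 60, so the candidate offers 60, keeping 60.
Round 3 (the employer proposes): rejecting gives the candidate an expected 0.5 × 60 = 30, so the employer offers 30, keeping 90.
Round 2 (the candidate proposes): rejecting gives the employer an expected 0.5 × 90 = 45. The candidate offers 45 and keeps 120 − 45 = 75.
Round 1 (the employer proposes): rejecting gives the candidate an expected 0.5 × 75 = 37.5. The employer offers 37.5 and keeps 120 − 37.5 = 82.5.

82.5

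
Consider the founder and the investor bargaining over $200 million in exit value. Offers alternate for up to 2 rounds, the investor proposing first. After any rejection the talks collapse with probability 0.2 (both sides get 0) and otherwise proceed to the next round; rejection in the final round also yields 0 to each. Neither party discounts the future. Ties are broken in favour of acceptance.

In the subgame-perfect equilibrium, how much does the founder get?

160

By backward induction:
Round 2 (the founder proposes): rejection yields 0 for the investor; the founder offers 0 and keeps 200.
Round 1 (the investor proposes): rejecting gives the founder an expected 0.8 × 200 = 160; the investor offers that and keeps 40.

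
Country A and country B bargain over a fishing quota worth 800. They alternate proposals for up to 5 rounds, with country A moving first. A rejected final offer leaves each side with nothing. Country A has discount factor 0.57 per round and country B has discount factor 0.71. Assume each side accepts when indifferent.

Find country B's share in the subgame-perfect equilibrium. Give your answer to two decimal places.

343.08

Solve by backward induction from round 5.
Round 5 (country A proposes): rejection yields 0 for country B; country A offers 0 and keeps 800.
Round 4 (country B proposes): country A can get 800 next round, worth 0.57 × 800 = 456 now. Country B offers 456 and keeps 800 − 456 = 344.
Round 3 (country A proposes): country B can get 344 next round, worth 0.71 × 344 = 244.24 now; country A offers that and keeps 555.76.
Round 2 (country B proposes): country A can get 555.76 next round, worth 0.57 × 555.76 = 316.7832 now, so country B offers 316.7832, keeping 483.2168.
Round 1 (country A proposes): country B can get 483.2168 next round, worth 0.71 × 483.2168 = 343.083928 now; country A offers that and keeps 456.916072.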